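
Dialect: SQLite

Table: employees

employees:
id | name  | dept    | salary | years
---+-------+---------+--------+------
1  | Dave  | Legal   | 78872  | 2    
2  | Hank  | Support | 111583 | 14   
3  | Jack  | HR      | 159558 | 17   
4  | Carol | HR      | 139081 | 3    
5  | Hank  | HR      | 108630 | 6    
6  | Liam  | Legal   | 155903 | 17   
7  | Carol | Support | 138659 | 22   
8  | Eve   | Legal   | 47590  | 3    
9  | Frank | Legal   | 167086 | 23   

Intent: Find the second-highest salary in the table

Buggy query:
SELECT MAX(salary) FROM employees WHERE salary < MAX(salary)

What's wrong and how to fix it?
Bug: MAX(salary) on the right of the comparison is an aggregate-in-WHERE error

Fix: Compute the overall MAX in a subquery, then take MAX of rows below it

Corrected query:
SELECT MAX(salary) FROM employees WHERE salary < (SELECT MAX(salary) FROM employees)

Result:
MAX(salary)
-----------
159558     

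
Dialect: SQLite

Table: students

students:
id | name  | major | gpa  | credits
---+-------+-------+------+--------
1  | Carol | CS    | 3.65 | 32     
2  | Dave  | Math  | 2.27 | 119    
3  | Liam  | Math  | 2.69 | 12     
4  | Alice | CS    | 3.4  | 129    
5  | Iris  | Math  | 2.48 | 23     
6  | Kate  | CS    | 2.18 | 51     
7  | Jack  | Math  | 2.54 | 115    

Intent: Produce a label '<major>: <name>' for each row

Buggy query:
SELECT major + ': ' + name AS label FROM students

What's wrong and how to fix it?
Bug: '+' is numeric addition; on text columns SQLite converts them to 0 instead of concatenating

Fix: Replace + with || to concatenate text

Corrected query:
SELECT major || ': ' || name AS label FROM students

Result:
label     
----------
CS: Carol 
Math: Dave
Math: Liam
CS: Alice 
Math: Iris
CS: Kate  
Math: Jack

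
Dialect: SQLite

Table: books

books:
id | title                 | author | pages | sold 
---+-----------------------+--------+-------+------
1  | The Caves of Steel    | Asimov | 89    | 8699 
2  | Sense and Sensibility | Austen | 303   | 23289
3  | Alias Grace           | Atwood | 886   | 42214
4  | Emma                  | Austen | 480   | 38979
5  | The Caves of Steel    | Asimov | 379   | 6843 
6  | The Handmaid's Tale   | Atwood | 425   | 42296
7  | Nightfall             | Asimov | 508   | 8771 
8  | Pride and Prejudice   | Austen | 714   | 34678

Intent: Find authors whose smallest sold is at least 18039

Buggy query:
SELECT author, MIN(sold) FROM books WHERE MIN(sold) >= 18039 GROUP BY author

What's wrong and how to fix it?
Bug: Aggregates like MIN are computed per group after WHERE runs

Fix: Use HAVING for the per-group MIN condition

Corrected query:
SELECT author, MIN(sold) FROM books GROUP BY author HAVING MIN(sold) >= 18039

Result:
author | MIN(sold)
-------+----------
Atwood | 42214    
Austen | 23289    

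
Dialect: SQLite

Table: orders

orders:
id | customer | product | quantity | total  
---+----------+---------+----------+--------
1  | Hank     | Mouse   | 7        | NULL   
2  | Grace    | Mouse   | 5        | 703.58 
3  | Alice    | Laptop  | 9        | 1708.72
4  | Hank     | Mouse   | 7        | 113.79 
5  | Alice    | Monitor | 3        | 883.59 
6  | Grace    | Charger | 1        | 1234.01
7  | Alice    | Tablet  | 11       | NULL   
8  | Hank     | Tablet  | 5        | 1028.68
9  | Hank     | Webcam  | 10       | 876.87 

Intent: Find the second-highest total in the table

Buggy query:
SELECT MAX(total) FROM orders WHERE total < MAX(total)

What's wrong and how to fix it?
Bug: MAX(total) on the right of the comparison is an aggregate-in-WHERE error

Fix: Compute the overall MAX in a subquery, then take MAX of rows below it

Corrected query:
SELECT MAX(total) FROM orders WHERE total < (SELECT MAX(total) FROM orders)

Result:
MAX(total)
----------
1234.01   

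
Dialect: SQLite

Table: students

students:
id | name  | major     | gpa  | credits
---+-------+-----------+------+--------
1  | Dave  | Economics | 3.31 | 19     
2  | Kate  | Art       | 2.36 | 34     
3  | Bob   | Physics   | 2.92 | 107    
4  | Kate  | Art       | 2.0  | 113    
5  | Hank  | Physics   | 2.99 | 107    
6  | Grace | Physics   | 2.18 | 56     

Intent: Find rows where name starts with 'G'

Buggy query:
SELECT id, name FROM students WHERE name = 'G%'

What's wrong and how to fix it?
Bug: '=' compares the literal string including the % character; pattern matching needs LIKE

Fix: Use LIKE for wildcard pattern matching

Corrected query:
SELECT id, name FROM students WHERE name LIKE 'G%'

Result:
id | name 
---+------
6  | Grace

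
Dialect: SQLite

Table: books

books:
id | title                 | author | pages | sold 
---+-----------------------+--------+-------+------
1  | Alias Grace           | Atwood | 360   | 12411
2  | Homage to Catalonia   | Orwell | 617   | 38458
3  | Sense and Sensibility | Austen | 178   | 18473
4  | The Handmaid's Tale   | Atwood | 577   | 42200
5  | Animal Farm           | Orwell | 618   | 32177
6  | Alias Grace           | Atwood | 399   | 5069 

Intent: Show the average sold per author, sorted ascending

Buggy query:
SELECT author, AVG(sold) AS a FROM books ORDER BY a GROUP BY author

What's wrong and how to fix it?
Bug: ORDER BY appears before GROUP BY; SQL clause order requires GROUP BY first

Fix: Reorder: SELECT … FROM … GROUP BY … ORDER BY …

Corrected query:
SELECT author, AVG(sold) AS a FROM books GROUP BY author ORDER BY a

Result:
author | a           
-------+-------------
Austen | 18473       
Atwood | 19893.333333
Orwell | 35317.5     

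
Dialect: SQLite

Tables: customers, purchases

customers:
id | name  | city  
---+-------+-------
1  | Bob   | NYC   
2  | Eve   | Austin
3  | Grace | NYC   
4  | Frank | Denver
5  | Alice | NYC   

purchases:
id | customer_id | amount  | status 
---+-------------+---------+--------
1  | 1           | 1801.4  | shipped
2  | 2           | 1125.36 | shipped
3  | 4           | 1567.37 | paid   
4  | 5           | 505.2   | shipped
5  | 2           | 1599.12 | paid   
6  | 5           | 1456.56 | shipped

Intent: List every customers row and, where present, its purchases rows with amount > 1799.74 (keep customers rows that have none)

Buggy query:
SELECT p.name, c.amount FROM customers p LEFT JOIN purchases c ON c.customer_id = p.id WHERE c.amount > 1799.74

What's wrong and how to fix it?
Bug: Filtering c.amount in WHERE discards the NULL rows produced by LEFT JOIN, turning it into an inner join

Fix: Put 'c.amount > 1799.74' in the JOIN's ON clause instead of WHERE

Corrected query:
SELECT p.name, c.amount FROM customers p LEFT JOIN purchases c ON c.customer_id = p.id AND c.amount > 1799.74

Result:
name  | amount
------+-------
Bob   | 1801.4
Eve   | NULL  
Grace | NULL  
Frank | NULL  
Alice | NULL  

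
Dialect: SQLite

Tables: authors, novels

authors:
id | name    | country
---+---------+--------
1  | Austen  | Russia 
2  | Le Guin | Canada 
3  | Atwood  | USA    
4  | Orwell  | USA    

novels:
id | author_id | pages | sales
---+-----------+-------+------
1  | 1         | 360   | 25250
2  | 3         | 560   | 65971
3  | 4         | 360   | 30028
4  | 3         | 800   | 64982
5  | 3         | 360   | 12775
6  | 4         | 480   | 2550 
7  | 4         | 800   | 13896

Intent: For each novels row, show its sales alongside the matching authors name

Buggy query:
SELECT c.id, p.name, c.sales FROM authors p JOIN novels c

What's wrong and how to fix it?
Bug: JOIN with no ON clause produces a cartesian product; every novels row pairs with every authors row

Fix: Add ON c.author_id = p.id to the JOIN

Corrected query:
SELECT c.id, p.name, c.sales FROM authors p JOIN novels c ON c.author_id = p.id

Result:
id | name   | sales
---+--------+------
1  | Austen | 25250
2  | Atwood | 65971
3  | Orwell | 30028
4  | Atwood | 64982
5  | Atwood | 12775
6  | Orwell | 2550 
7  | Orwell | 13896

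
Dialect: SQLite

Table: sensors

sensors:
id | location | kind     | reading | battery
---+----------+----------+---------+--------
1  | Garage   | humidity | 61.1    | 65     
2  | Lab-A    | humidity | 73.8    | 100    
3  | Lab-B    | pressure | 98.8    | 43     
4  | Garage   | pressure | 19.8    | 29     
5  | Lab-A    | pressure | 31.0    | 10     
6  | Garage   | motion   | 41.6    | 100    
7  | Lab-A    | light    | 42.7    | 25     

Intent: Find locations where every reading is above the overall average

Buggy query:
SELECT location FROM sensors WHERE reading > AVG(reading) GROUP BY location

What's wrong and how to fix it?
Bug: WHERE evaluates per row before aggregation, so AVG() is unavailable

Fix: Compute the overall average in a scalar subquery and compare each group's MIN against it in HAVING

Corrected query:
SELECT location FROM sensors GROUP BY location HAVING MIN(reading) > (SELECT AVG(reading) FROM sensors)

Result:
location
--------
Lab-B   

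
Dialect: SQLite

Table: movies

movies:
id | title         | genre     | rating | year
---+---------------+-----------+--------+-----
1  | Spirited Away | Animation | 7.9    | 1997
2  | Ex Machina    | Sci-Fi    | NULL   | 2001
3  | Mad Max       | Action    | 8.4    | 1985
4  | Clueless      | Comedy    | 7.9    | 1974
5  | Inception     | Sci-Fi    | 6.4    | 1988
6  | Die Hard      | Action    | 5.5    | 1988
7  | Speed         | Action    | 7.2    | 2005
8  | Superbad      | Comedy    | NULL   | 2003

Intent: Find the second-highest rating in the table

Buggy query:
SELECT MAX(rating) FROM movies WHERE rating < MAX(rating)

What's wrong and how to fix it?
Bug: MAX(rating) on the right of the comparison is an aggregate-in-WHERE error

Fix: Compute the overall MAX in a subquery, then take MAX of rows below it

Corrected query:
SELECT MAX(rating) FROM movies WHERE rating < (SELECT MAX(rating) FROM movies)

Result:
MAX(rating)
-----------
7.9        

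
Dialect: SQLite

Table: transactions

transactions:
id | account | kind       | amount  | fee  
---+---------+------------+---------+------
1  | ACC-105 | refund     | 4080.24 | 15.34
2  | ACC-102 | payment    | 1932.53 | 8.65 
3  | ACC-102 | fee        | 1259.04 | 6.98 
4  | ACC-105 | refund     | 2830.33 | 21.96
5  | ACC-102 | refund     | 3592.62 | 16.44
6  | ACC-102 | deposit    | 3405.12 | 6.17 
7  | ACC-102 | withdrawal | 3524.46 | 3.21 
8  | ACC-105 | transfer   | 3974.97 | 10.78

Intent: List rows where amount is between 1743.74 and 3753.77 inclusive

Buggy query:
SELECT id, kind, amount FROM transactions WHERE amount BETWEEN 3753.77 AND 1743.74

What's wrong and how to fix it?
Bug: BETWEEN expects the lower bound first; with 3753.77 AND 1743.74 the range is empty

Fix: Write BETWEEN 1743.74 AND 3753.77

Corrected query:
SELECT id, kind, amount FROM transactions WHERE amount BETWEEN 1743.74 AND 3753.77

Result:
id | kind       | amount 
---+------------+--------
2  | payment    | 1932.53
4  | refund     | 2830.33
5  | refund     | 3592.62
6  | deposit    | 3405.12
7  | withdrawal | 3524.46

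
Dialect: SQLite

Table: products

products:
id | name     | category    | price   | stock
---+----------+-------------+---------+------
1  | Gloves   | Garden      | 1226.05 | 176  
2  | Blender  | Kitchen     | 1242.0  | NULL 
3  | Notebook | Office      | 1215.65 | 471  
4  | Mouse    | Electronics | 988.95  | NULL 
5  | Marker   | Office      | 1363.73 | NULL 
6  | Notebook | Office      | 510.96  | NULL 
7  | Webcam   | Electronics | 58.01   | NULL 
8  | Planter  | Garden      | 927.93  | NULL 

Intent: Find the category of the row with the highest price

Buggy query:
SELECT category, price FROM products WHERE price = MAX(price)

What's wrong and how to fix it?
Bug: MAX(price) is an aggregate and cannot be used directly in WHERE

Fix: Wrap MAX in a scalar subquery so WHERE compares against a single value

Corrected query:
SELECT category, price FROM products WHERE price = (SELECT MAX(price) FROM products)

Result:
category | price  
---------+--------
Office   | 1363.73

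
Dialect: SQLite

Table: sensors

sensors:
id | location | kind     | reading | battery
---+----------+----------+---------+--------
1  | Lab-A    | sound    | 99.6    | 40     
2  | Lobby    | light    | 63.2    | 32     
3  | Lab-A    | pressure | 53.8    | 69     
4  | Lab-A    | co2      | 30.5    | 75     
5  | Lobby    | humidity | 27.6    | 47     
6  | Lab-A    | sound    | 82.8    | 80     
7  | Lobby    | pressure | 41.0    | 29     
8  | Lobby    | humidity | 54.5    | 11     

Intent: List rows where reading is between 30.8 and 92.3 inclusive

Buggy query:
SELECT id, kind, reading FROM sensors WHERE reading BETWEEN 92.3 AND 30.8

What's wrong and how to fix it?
Bug: The bounds are reversed; BETWEEN a AND b requires a <= b to match anything

Fix: Swap the bounds so the smaller value comes first

Corrected query:
SELECT id, kind, reading FROM sensors WHERE reading BETWEEN 30.8 AND 92.3

Result:
id | kind     | reading
---+----------+--------
2  | light    | 63.2   
3  | pressure | 53.8   
6  | sound    | 82.8   
7  | pressure | 41     
8  | humidity | 54.5   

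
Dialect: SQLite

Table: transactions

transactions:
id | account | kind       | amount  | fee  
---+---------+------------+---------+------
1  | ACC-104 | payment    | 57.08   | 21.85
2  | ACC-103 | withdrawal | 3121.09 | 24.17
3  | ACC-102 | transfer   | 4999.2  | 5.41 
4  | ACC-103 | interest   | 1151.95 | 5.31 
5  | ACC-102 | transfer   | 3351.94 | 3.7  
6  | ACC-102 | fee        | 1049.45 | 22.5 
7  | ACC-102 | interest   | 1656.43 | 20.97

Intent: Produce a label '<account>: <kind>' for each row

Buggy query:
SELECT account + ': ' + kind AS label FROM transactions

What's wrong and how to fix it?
Bug: '+' is numeric addition; on text columns SQLite converts them to 0 instead of concatenating

Fix: Replace + with || to concatenate text

Corrected query:
SELECT account || ': ' || kind AS label FROM transactions

Result:
label              
-------------------
ACC-104: payment   
ACC-103: withdrawal
ACC-102: transfer  
ACC-103: interest  
ACC-102: transfer  
ACC-102: fee       
ACC-102: interest  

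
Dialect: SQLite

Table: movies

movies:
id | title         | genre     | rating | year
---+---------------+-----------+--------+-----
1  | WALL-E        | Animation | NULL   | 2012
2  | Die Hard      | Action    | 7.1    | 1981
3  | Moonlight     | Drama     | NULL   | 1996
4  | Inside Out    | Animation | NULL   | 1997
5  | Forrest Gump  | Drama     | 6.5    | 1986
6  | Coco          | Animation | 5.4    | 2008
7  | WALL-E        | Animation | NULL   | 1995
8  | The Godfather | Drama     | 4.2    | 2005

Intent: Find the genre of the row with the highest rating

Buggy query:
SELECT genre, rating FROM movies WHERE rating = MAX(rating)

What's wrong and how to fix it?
Bug: MAX(rating) is an aggregate and cannot be used directly in WHERE

Fix: Wrap MAX in a scalar subquery so WHERE compares against a single value

Corrected query:
SELECT genre, rating FROM movies WHERE rating = (SELECT MAX(rating) FROM movies)

Result:
genre  | rating
-------+-------
Action | 7.1   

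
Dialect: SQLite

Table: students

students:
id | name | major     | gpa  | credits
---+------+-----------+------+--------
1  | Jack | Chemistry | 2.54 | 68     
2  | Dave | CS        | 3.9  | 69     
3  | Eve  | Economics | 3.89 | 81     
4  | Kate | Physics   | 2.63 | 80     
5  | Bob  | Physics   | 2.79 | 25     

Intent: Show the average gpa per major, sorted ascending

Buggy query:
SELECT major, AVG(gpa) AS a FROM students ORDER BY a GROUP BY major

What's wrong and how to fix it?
Bug: GROUP BY must precede ORDER BY

Fix: Move ORDER BY to the end, after GROUP BY

Corrected query:
SELECT major, AVG(gpa) AS a FROM students GROUP BY major ORDER BY a

Result:
major     | a   
----------+-----
Chemistry | 2.54
Physics   | 2.71
Economics | 3.89
CS        | 3.9 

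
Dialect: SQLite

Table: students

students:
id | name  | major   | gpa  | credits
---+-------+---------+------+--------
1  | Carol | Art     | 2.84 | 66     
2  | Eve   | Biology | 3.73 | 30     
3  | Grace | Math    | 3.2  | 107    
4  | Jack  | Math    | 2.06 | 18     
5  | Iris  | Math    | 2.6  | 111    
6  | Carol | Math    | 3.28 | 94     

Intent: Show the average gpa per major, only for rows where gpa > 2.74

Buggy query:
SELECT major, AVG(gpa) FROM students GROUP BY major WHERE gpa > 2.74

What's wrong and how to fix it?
Bug: WHERE cannot follow GROUP BY

Fix: Move the WHERE clause before GROUP BY

Corrected query:
SELECT major, AVG(gpa) FROM students WHERE gpa > 2.74 GROUP BY major

Result:
major   | AVG(gpa)
--------+---------
Art     | 2.84    
Biology | 3.73    
Math    | 3.24    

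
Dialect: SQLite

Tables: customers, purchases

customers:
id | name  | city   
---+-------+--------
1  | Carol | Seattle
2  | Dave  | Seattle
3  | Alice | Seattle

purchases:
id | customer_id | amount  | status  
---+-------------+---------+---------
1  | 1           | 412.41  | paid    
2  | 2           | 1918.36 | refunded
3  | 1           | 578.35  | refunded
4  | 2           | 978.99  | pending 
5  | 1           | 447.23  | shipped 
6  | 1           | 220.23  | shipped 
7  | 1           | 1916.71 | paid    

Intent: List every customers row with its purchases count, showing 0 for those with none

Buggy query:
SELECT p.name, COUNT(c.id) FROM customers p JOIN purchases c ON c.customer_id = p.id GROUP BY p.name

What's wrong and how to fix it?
Bug: An inner join excludes parents with zero children

Fix: Use LEFT JOIN so parents without children still appear (COUNT(c.id) gives 0)

Corrected query:
SELECT p.name, COUNT(c.id) FROM customers p LEFT JOIN purchases c ON c.customer_id = p.id GROUP BY p.name

Result:
name  | COUNT(c.id)
------+------------
Alice | 0          
Carol | 5          
Dave  | 2          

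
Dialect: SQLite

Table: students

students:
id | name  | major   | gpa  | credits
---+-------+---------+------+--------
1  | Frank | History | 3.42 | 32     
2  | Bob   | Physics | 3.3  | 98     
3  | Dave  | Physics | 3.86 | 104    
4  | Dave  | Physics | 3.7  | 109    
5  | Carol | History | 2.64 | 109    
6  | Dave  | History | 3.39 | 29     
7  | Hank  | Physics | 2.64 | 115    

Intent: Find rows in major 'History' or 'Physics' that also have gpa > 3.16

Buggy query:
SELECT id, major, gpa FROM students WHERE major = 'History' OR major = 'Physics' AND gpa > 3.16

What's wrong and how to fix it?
Bug: AND binds tighter than OR, so this parses as major = 'History' OR (major = 'Physics' AND gpa > 3.16)

Fix: Add parentheses around the OR so the AND applies to both alternatives

Corrected query:
SELECT id, major, gpa FROM students WHERE (major = 'History' OR major = 'Physics') AND gpa > 3.16

Result:
id | major   | gpa 
---+---------+-----
1  | History | 3.42
2  | Physics | 3.3 
3  | Physics | 3.86
4  | Physics | 3.7 
6  | History | 3.39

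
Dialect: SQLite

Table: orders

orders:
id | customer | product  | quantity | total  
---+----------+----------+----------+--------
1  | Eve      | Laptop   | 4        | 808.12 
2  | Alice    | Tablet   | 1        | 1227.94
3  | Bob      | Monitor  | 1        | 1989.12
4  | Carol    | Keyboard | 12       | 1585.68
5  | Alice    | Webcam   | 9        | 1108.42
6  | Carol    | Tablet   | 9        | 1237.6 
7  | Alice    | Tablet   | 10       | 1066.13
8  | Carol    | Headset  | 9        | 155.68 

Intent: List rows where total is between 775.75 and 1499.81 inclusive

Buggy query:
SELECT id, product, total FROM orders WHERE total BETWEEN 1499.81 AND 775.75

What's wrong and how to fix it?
Bug: The bounds are reversed; BETWEEN a AND b requires a <= b to match anything

Fix: Write BETWEEN 775.75 AND 1499.81

Corrected query:
SELECT id, product, total FROM orders WHERE total BETWEEN 775.75 AND 1499.81

Result:
id | product | total  
---+---------+--------
1  | Laptop  | 808.12 
2  | Tablet  | 1227.94
5  | Webcam  | 1108.42
6  | Tablet  | 1237.6 
7  | Tablet  | 1066.13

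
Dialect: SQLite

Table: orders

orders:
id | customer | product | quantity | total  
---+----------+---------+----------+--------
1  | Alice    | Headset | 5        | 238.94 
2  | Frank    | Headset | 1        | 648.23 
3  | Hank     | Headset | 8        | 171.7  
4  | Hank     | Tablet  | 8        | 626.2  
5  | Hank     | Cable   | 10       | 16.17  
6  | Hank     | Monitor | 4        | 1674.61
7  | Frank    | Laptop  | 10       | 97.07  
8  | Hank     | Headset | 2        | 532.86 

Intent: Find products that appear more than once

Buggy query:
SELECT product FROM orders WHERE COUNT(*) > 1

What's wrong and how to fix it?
Bug: WHERE can't reference COUNT(*); aggregates are computed after WHERE

Fix: Group first, then use HAVING for the count condition

Corrected query:
SELECT product FROM orders GROUP BY product HAVING COUNT(*) > 1

Result:
product
-------
Headset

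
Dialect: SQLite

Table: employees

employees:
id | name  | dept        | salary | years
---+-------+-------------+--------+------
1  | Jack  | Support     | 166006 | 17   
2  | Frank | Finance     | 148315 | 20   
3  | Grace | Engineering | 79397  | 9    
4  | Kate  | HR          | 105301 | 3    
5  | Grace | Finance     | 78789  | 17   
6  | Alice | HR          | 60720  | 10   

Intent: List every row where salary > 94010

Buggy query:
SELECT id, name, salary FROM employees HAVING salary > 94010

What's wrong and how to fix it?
Bug: HAVING filters the output of aggregation, but this query has no GROUP BY and no aggregate functions, so SQLite rejects it (HAVING clause on a non-aggregate query); the condition here is per row

Fix: Replace HAVING with WHERE since the condition applies to individual rows

Corrected query:
SELECT id, name, salary FROM employees WHERE salary > 94010

Result:
id | name  | salary
---+-------+-------
1  | Jack  | 166006
2  | Frank | 148315
4  | Kate  | 105301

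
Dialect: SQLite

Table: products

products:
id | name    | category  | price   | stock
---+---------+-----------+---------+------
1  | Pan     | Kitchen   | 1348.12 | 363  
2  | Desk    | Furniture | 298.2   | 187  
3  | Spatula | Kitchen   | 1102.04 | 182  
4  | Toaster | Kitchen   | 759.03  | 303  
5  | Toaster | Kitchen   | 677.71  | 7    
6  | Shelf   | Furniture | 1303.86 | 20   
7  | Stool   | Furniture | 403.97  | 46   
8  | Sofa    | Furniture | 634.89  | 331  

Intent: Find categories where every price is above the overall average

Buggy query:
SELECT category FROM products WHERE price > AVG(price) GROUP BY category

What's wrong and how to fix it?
Bug: WHERE evaluates per row before aggregation, so AVG() is unavailable

Fix: Use a subquery for AVG and a HAVING MIN(...) filter so the condition holds for every row in the group

Corrected query:
SELECT category FROM products GROUP BY category HAVING MIN(price) > (SELECT AVG(price) FROM products)

Result:
(no rows)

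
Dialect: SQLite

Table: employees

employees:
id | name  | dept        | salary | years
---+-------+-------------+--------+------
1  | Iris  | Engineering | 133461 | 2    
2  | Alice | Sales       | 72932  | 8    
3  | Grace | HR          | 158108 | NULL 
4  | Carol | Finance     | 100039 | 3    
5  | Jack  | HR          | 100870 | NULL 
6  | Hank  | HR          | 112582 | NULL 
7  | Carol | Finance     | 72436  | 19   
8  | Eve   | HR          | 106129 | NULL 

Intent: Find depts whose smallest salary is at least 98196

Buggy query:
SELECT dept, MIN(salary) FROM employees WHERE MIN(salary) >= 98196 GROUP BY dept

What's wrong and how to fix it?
Bug: Aggregates like MIN are computed per group after WHERE runs

Fix: Replace WHERE with HAVING after the GROUP BY

Corrected query:
SELECT dept, MIN(salary) FROM employees GROUP BY dept HAVING MIN(salary) >= 98196

Result:
dept        | MIN(salary)
------------+------------
Engineering | 133461     
HR          | 100870     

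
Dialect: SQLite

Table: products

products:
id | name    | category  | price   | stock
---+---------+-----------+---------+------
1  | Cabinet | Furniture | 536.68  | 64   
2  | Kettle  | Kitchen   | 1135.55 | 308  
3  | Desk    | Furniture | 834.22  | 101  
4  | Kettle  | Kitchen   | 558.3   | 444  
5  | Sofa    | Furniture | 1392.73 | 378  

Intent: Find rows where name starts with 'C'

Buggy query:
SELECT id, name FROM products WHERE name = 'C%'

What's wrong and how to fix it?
Bug: '=' compares the literal string including the % character; pattern matching needs LIKE

Fix: Use LIKE for wildcard pattern matching

Corrected query:
SELECT id, name FROM products WHERE name LIKE 'C%'

Result:
id | name   
---+--------
1  | Cabinet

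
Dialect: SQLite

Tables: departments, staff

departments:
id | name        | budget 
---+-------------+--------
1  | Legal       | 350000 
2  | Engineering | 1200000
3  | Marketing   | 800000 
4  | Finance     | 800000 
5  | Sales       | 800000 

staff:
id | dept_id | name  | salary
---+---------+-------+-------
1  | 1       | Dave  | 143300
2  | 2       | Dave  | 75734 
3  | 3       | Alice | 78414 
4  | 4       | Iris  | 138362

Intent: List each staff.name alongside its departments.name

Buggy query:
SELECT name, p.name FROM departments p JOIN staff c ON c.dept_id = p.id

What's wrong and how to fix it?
Bug: 'name' exists in both joined tables, so the database can't tell which one is meant

Fix: Prefix ambiguous columns with the table alias

Corrected query:
SELECT c.name, p.name FROM departments p JOIN staff c ON c.dept_id = p.id

Result:
name  | name       
------+------------
Dave  | Legal      
Dave  | Engineering
Alice | Marketing  
Iris  | Finance    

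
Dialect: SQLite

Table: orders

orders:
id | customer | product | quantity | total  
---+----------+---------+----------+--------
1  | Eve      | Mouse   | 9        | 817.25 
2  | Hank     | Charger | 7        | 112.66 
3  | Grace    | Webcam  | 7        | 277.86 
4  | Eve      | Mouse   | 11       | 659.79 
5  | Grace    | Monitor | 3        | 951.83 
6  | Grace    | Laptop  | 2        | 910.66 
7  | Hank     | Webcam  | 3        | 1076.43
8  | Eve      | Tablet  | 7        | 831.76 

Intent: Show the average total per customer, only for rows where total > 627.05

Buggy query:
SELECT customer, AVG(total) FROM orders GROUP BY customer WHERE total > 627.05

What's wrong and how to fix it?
Bug: Row-level WHERE must come before GROUP BY in the clause order

Fix: Move the WHERE clause before GROUP BY

Corrected query:
SELECT customer, AVG(total) FROM orders WHERE total > 627.05 GROUP BY customer

Result:
customer | AVG(total)
---------+-----------
Eve      | 769.6     
Grace    | 931.245   
Hank     | 1076.43   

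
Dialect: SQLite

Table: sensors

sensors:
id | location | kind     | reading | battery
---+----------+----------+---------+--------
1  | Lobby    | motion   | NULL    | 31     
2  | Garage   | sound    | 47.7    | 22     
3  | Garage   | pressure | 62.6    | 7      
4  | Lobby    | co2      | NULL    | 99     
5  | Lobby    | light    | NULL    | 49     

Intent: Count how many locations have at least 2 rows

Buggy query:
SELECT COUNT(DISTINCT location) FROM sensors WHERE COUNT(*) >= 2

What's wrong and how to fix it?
Bug: COUNT(*) cannot appear in WHERE; the per-group count doesn't exist yet

Fix: Use a subquery that GROUPs and filters with HAVING, then count its rows

Corrected query:
SELECT COUNT(*) FROM (SELECT location FROM sensors GROUP BY location HAVING COUNT(*) >= 2)

Result:
COUNT(*)
--------
2       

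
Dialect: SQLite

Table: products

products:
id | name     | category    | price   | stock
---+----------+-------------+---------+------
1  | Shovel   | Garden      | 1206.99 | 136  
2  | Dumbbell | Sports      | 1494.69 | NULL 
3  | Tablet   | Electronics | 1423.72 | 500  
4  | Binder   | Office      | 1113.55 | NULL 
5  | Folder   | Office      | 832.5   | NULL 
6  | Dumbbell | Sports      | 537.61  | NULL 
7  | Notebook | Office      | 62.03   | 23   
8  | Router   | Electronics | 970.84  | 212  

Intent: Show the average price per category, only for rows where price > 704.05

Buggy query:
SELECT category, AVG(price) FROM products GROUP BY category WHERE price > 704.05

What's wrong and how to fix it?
Bug: Row-level WHERE must come before GROUP BY in the clause order

Fix: Place WHERE between FROM and GROUP BY

Corrected query:
SELECT category, AVG(price) FROM products WHERE price > 704.05 GROUP BY category

Result:
category    | AVG(price)
------------+-----------
Electronics | 1197.28   
Garden      | 1206.99   
Office      | 973.025   
Sports      | 1494.69   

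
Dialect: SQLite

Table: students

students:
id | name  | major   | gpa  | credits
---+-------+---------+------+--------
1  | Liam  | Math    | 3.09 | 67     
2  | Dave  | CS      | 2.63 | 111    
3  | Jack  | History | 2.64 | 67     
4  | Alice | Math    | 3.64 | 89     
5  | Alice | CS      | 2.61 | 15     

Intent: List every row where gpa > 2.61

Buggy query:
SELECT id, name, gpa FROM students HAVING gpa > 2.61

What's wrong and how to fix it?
Bug: This is a non-aggregate query (no GROUP BY, no aggregates), so in SQLite the HAVING clause is invalid here; a row-level condition belongs in WHERE

Fix: Use WHERE for row-level filtering

Corrected query:
SELECT id, name, gpa FROM students WHERE gpa > 2.61

Result:
id | name  | gpa 
---+-------+-----
1  | Liam  | 3.09
2  | Dave  | 2.63
3  | Jack  | 2.64
4  | Alice | 3.64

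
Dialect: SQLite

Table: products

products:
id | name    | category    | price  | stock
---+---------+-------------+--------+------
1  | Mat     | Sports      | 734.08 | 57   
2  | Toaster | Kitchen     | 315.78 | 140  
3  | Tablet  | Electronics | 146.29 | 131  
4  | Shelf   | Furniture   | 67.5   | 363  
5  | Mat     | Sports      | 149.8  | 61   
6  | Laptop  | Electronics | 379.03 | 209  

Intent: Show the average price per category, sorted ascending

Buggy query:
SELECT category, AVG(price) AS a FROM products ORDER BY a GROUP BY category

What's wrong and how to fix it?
Bug: ORDER BY appears before GROUP BY; SQL clause order requires GROUP BY first

Fix: Reorder: SELECT … FROM … GROUP BY … ORDER BY …

Corrected query:
SELECT category, AVG(price) AS a FROM products GROUP BY category ORDER BY a

Result:
category    | a     
------------+-------
Furniture   | 67.5  
Electronics | 262.66
Kitchen     | 315.78
Sports      | 441.94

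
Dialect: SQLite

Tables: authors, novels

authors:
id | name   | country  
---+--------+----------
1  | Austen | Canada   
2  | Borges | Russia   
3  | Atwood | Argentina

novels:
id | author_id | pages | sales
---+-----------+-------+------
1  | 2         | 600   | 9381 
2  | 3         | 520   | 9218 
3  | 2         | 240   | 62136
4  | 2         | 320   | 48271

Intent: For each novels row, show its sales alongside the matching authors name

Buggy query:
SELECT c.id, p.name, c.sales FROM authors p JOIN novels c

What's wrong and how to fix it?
Bug: Missing join condition: each novels row is matched to all authors rows instead of just its own

Fix: Add ON c.author_id = p.id to the JOIN

Corrected query:
SELECT c.id, p.name, c.sales FROM authors p JOIN novels c ON c.author_id = p.id

Result:
id | name   | sales
---+--------+------
1  | Borges | 9381 
2  | Atwood | 9218 
3  | Borges | 62136
4  | Borges | 48271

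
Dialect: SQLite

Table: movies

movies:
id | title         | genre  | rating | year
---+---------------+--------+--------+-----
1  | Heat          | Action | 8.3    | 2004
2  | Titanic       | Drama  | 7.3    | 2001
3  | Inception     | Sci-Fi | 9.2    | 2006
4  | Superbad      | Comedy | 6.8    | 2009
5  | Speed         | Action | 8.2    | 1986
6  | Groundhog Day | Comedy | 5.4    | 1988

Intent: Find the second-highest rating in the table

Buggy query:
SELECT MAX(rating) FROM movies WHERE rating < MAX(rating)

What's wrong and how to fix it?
Bug: MAX(rating) on the right of the comparison is an aggregate-in-WHERE error

Fix: Put the inner MAX in a scalar subquery

Corrected query:
SELECT MAX(rating) FROM movies WHERE rating < (SELECT MAX(rating) FROM movies)

Result:
MAX(rating)
-----------
8.3        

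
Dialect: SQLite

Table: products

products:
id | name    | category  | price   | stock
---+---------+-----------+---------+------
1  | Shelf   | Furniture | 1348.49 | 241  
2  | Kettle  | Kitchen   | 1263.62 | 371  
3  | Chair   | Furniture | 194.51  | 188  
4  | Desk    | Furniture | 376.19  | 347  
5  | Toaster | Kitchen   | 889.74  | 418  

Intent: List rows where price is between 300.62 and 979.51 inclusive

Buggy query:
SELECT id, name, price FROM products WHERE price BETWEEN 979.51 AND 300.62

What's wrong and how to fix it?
Bug: The bounds are reversed; BETWEEN a AND b requires a <= b to match anything

Fix: Write BETWEEN 300.62 AND 979.51

Corrected query:
SELECT id, name, price FROM products WHERE price BETWEEN 300.62 AND 979.51

Result:
id | name    | price 
---+---------+-------
4  | Desk    | 376.19
5  | Toaster | 889.74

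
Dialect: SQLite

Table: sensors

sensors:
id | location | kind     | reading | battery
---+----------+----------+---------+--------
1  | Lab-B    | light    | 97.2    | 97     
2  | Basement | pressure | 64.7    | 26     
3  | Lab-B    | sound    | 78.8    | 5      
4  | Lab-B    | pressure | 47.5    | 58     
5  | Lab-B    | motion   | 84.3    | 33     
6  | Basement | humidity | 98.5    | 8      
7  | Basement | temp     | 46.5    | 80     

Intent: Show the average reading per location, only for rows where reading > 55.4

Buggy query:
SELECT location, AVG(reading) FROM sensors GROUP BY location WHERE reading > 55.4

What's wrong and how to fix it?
Bug: Row-level WHERE must come before GROUP BY in the clause order

Fix: Place WHERE between FROM and GROUP BY

Corrected query:
SELECT location, AVG(reading) FROM sensors WHERE reading > 55.4 GROUP BY location

Result:
location | AVG(reading)
---------+-------------
Basement | 81.6        
Lab-B    | 86.766667   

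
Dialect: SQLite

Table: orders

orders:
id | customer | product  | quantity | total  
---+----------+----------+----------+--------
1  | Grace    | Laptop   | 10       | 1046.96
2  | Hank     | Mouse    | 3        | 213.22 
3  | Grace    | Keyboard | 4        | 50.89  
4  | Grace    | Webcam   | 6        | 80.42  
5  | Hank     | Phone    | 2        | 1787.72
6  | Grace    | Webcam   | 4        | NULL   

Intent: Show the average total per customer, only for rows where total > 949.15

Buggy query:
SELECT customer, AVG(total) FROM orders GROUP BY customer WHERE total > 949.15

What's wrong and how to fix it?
Bug: WHERE cannot follow GROUP BY

Fix: Move the WHERE clause before GROUP BY

Corrected query:
SELECT customer, AVG(total) FROM orders WHERE total > 949.15 GROUP BY customer

Result:
customer | AVG(total)
---------+-----------
Grace    | 1046.96   
Hank     | 1787.72   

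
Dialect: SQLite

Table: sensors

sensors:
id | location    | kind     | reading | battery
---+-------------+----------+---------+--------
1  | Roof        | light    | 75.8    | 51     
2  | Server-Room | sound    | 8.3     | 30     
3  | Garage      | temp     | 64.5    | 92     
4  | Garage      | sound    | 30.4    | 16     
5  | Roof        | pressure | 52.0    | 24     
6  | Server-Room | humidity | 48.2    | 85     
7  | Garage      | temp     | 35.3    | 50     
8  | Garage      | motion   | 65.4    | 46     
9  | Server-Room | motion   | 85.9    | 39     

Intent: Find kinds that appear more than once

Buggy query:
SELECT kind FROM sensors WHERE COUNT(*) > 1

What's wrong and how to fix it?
Bug: COUNT(*) is an aggregate and cannot be used in WHERE

Fix: GROUP BY kind, then filter groups with HAVING COUNT(*) > 1

Corrected query:
SELECT kind FROM sensors GROUP BY kind HAVING COUNT(*) > 1

Result:
kind  
------
motion
sound 
temp  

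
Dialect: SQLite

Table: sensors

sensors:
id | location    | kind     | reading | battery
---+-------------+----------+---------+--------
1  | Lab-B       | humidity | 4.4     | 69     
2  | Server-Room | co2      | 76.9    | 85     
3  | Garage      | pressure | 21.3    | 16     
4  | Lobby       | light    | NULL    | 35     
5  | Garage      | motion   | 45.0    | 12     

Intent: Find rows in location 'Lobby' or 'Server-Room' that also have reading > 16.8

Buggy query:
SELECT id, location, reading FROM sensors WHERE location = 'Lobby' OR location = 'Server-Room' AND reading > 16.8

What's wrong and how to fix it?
Bug: AND binds tighter than OR, so this parses as location = 'Lobby' OR (location = 'Server-Room' AND reading > 16.8)

Fix: Add parentheses around the OR so the AND applies to both alternatives

Corrected query:
SELECT id, location, reading FROM sensors WHERE (location = 'Lobby' OR location = 'Server-Room') AND reading > 16.8

Result:
id | location    | reading
---+-------------+--------
2  | Server-Room | 76.9   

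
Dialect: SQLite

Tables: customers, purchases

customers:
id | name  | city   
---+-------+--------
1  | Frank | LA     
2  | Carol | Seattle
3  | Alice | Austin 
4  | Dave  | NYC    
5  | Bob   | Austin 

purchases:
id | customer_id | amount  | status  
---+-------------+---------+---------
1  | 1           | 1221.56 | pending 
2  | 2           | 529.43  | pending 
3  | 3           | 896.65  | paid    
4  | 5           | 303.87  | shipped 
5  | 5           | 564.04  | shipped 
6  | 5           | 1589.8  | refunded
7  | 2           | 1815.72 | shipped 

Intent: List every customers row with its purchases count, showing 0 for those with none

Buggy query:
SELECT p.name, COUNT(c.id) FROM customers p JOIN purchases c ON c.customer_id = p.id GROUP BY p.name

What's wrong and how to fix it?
Bug: An inner join excludes parents with zero children

Fix: Use LEFT JOIN so parents without children still appear (COUNT(c.id) gives 0)

Corrected query:
SELECT p.name, COUNT(c.id) FROM customers p LEFT JOIN purchases c ON c.customer_id = p.id GROUP BY p.name

Result:
name  | COUNT(c.id)
------+------------
Alice | 1          
Bob   | 3          
Carol | 2          
Dave  | 0          
Frank | 1          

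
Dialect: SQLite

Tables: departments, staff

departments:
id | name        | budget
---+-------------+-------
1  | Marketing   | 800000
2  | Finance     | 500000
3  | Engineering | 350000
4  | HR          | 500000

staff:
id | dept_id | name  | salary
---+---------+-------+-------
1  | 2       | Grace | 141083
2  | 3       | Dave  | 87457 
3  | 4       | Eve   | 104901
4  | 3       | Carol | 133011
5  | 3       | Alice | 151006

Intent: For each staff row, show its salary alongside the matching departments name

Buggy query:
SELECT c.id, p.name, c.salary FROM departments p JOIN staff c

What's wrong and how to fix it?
Bug: JOIN with no ON clause produces a cartesian product; every staff row pairs with every departments row

Fix: Add ON c.dept_id = p.id to the JOIN

Corrected query:
SELECT c.id, p.name, c.salary FROM departments p JOIN staff c ON c.dept_id = p.id

Result:
id | name        | salary
---+-------------+-------
1  | Finance     | 141083
2  | Engineering | 87457 
3  | HR          | 104901
4  | Engineering | 133011
5  | Engineering | 151006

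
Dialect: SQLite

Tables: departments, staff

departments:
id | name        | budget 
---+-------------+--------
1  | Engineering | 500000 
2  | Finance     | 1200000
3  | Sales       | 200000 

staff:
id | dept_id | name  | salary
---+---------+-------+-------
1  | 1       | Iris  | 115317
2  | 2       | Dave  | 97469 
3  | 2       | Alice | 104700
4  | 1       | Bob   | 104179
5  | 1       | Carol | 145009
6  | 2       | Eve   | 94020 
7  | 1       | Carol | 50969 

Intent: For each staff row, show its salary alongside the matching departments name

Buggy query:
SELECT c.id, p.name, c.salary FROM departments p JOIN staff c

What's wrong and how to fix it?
Bug: JOIN with no ON clause produces a cartesian product; every staff row pairs with every departments row

Fix: Specify the join condition linking the foreign key to the parent id

Corrected query:
SELECT c.id, p.name, c.salary FROM departments p JOIN staff c ON c.dept_id = p.id

Result:
id | name        | salary
---+-------------+-------
1  | Engineering | 115317
2  | Finance     | 97469 
3  | Finance     | 104700
4  | Engineering | 104179
5  | Engineering | 145009
6  | Finance     | 94020 
7  | Engineering | 50969 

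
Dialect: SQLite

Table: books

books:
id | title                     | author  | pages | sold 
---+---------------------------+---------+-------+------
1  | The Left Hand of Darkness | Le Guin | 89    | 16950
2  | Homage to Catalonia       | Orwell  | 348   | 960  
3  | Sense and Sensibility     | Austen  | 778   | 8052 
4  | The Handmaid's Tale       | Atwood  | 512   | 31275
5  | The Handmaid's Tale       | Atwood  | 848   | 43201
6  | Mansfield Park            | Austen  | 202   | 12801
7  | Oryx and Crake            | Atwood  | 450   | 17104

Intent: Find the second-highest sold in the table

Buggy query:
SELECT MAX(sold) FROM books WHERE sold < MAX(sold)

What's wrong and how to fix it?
Bug: The inner MAX is an aggregate inside WHERE, which is not allowed

Fix: Compute the overall MAX in a subquery, then take MAX of rows below it

Corrected query:
SELECT MAX(sold) FROM books WHERE sold < (SELECT MAX(sold) FROM books)

Result:
MAX(sold)
---------
31275    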